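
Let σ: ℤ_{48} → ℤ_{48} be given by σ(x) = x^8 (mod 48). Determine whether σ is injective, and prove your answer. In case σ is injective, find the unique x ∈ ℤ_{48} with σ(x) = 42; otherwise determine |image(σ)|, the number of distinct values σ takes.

σ(2): Repeated squaring mod 48: 2^1 ≡ 2, 2^2 ≡ 2² = 4, 2^4 ≡ 4² = 16, 2^8 ≡ 16² = 256 ≡ 16. So 2^8 ≡ 16 (mod 48).
σ(4): Repeated squaring mod 48: 4^1 ≡ 4, 4^2 ≡ 4² = 16, 4^4 ≡ 16² = 256 ≡ 16, 4^8 ≡ 16² = 256 ≡ 16. So 4^8 ≡ 16 (mod 48).
So σ(2) = σ(4) = 16 while 2 ≠ 4, therefore σ is not injective.
Since σ is not injective, we determine |image(σ)|. Computing x^8 mod 48 for each x (by repeated squaring, reducing mod 48 at every step), the values σ(0), σ(1), …, σ(47) are: 0, 1, 16, 33, 16, 1, 0, 1, 16, 33, 16, 1, 0, 1, 16, 33, 16, 1, 0, 1, 16, 33, 16, 1, 0, 1, 16, 33, 16, 1, 0, 1, 16, 33, 16, 1, 0, 1, 16, 33, 16, 1, 0, 1, 16, 33, 16, 1.
The distinct values are {0, 1, 16, 33}; there are 4 of them.

4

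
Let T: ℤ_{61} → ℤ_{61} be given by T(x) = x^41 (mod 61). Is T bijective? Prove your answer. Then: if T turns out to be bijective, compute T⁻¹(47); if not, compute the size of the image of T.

Since 61 is prime, the nonzero elements of ℤ_{61} form a cyclic group of order 60.
As gcd(41, 60) = 1, raising to the 41st power is a bijection on this group: if a^41 ≡ b^41 then (ab^{−1})^41 = 1, and the only element of order dividing gcd(41, 60) = 1 is 1, so a = b.
With T(0) = 0 this makes T injective on all of ℤ_{61}, hence bijective (finite equal-size domain and codomain). In particular T is bijective.
Since T is bijective, we find the preimage of 47. The inverse of x ↦ x^41 on (ℤ_{61})^× is x ↦ x^41, because 41·41 = 1681 = 28·60 + 1 ≡ 1 (mod 60) and x^{60} = 1 for x ≠ 0 (Fermat). So T⁻¹(47) = 47^41 mod 61.
Repeated squaring mod 61: 47^1 ≡ 47, 47^2 ≡ 47² = 2209 ≡ 13, 47^4 ≡ 13² = 169 ≡ 47, 47^8 ≡ 47² = 2209 ≡ 13, 47^16 ≡ 13² = 169 ≡ 47, 47^32 ≡ 47² = 2209 ≡ 13. Since 41 = 32 + 8 + 1, 47^41 ≡ 13·13·47: 13·13 = 169 ≡ 47, then 47·47 = 2209 ≡ 13. So 47^41 ≡ 13 (mod 61).
Hence T⁻¹(47) = 13.

13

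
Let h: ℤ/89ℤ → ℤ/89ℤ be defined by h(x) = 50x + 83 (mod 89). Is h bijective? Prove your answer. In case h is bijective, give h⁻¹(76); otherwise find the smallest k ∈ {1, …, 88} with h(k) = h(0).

23

Recall that h is injective if h(x_1) = h(x_2) implies x_1 = x_2.
Suppose h(x_1) = h(x_2) in ℤ/89ℤ. Then 50x_1 + 83 ≡ 50x_2 + 83 (mod 89), hence 50(x_1 − x_2) ≡ 0 (mod 89).
Since gcd(50, 89) = 1, 50 is invertible modulo 89, hence x_1 − x_2 ≡ 0 (mod 89), i.e. x_1 = x_2.
We now compute 50⁻¹ mod 89 explicitly. Euclid's algorithm: 89 = 1·50 + 39, 50 = 1·39 + 11, 39 = 3·11 + 6, 11 = 1·6 + 5, 6 = 1·5 + 1; back-substituting gives 1 = 73·50 − 41·89, so 50⁻¹ ≡ 73 (mod 89).
For any y ∈ ℤ/89ℤ, x = 73(y − 83) mod 89 satisfies h(x) = 50·73(y − 83) + 83 ≡ y (since 50·73 ≡ 1 mod 89). So every y has a preimage.
So h is bijective.
Since h is bijective, we find h⁻¹(76): we need 50x ≡ 76 − 83 ≡ 82 (mod 89). Using 50⁻¹ = 73: x ≡ 73·82 = 5986 = 67·89 + 23, so x = 23.
Check: h(23) = 50·23 + 83 = 1233 = 13·89 + 76 ≡ 76 (mod 89).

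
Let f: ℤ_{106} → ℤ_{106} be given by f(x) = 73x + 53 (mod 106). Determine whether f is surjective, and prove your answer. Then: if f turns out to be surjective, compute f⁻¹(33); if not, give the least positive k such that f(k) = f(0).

52

Since gcd(73, 106) = 1, 73 is invertible modulo 106. Euclid's algorithm: 106 = 1·73 + 33, 73 = 2·33 + 7, 33 = 4·7 + 5, 7 = 1·5 + 2, 5 = 2·2 + 1; back-substituting gives 1 = 61·73 − 42·106, so 73⁻¹ ≡ 61 (mod 106).
For any y ∈ ℤ_{106}, x = 61(y − 53) mod 106 satisfies f(x) = 73·61(y − 53) + 53 ≡ y (since 73·61 ≡ 1 mod 106). So every y has a preimage.
Thus f is surjective.
Since f is surjective, we find f⁻¹(33): we need 73x ≡ 33 − 53 ≡ 86 (mod 106). Using 73⁻¹ = 61: x ≡ 61·86 = 5246 = 49·106 + 52, so x = 52.
Check: f(52) = 73·52 + 53 = 3849 = 36·106 + 33 ≡ 33 (mod 106).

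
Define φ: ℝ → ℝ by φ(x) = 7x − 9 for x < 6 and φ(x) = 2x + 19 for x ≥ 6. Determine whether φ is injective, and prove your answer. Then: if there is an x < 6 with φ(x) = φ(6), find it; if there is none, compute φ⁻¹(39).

40/7

Both pieces are strictly increasing (slopes 7 and 2), so each is injective on its own interval.
The left piece maps (−∞, 6) onto (−∞, 33); the right piece maps [6, ∞) onto [31, ∞).
These images overlap. In particular φ(6) = 31 (right piece), and solving 7x − 9 = 31 on the left piece gives x = 40/7 < 6.
So φ(40/7) = φ(6) with 40/7 ≠ 6, and φ is not injective. This x = 40/7 is the requested value below 6.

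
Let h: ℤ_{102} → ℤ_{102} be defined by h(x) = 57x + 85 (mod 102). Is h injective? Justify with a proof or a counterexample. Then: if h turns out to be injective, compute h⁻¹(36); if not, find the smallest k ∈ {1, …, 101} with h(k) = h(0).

We have gcd(57, 102) = 3 > 1. Taking u = 0 and v = 34: h(0) = 85 and h(34) = 57·34 + 85 = 2023 ≡ 85 (mod 102).
So h(0) = h(34) while 0 ≠ 34, so h is not injective.
Since h is not injective, we find the least positive k with h(k) = h(0): this means 57k ≡ 0 (mod 102), i.e. 102 ∣ 57k. Since gcd(57, 102) = 3, dividing through by 3 this holds exactly when 34 ∣ 19k, and as gcd(19, 34) = 1, exactly when 34 ∣ k.
The smallest positive such k is 34.

34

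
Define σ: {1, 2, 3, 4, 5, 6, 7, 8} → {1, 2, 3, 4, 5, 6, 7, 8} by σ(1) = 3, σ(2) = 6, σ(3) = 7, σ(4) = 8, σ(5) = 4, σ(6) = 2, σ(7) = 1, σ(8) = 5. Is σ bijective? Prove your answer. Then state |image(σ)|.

The values 3, 6, 7, 8, 4, 2, 1, 5 are a permutation of {1, 2, 3, 4, 5, 6, 7, 8}: each element appears exactly once.
So σ is injective and surjective, hence bijective.
The image of σ is {1, 2, 3, 4, 5, 6, 7, 8}, which has 8 elements.

8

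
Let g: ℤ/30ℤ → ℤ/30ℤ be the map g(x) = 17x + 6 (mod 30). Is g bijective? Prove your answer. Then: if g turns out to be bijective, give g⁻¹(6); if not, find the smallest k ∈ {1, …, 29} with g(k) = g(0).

By definition, g is injective when g(u) = g(v) forces u = v.
Suppose g(u) = g(v) in ℤ/30ℤ. Then 17u + 6 ≡ 17v + 6 (mod 30), thus 17(u − v) ≡ 0 (mod 30).
Since gcd(17, 30) = 1, 17 is invertible modulo 30, so u − v ≡ 0 (mod 30), i.e. u = v.
We now compute 17⁻¹ mod 30 explicitly. Euclid's algorithm: 30 = 1·17 + 13, 17 = 1·13 + 4, 13 = 3·4 + 1; back-substituting gives 1 = 23·17 − 13·30, so 17⁻¹ ≡ 23 (mod 30).
Then y ↦ 23(y − 6) is a two-sided inverse to g, so every y ∈ ℤ/30ℤ has a preimage.
Thus g is bijective.
Since g is bijective, we find g⁻¹(6): we need 17x ≡ 6 − 6 ≡ 0 (mod 30). Using 17⁻¹ = 23: x ≡ 23·0 = 0, so x = 0.
Check: g(0) = 17·0 + 6 = 6 ≡ 6 (mod 30).

0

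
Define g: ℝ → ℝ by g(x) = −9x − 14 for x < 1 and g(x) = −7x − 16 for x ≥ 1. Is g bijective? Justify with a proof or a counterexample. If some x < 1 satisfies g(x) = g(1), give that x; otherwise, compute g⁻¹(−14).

0

Both pieces are strictly decreasing (slopes −9 and −7), so each is injective on its own interval.
The left piece maps (−∞, 1) onto (−23, ∞); the right piece maps [1, ∞) onto (−∞, −23].
Since −23 = −23, the images partition ℝ: g is injective and surjective, hence bijective.
Because the two images are disjoint, no x < 1 has g(x) = g(1), so we compute g⁻¹(−14): −14 lies in (−23, ∞), so solve −9x − 14 = −14: x = (−14 + 14)/(−9) = 0.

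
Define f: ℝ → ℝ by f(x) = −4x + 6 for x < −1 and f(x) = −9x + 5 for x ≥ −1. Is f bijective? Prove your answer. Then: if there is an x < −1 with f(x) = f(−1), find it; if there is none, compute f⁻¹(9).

Both pieces are strictly decreasing (slopes −4 and −9), so each is injective on its own interval.
The left piece maps (−∞, −1) onto (10, ∞); the right piece maps [−1, ∞) onto (−∞, 14].
These images overlap. In particular f(−1) = 14 (right piece), and solving −4x + 6 = 14 on the left piece gives x = −2 < −1.
So f(−2) = f(−1) with −2 ≠ −1, and f is not injective, hence not bijective. This x = −2 is the requested value below −1.

-2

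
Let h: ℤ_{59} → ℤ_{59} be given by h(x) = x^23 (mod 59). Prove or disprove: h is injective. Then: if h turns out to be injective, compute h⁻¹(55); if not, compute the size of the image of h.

14

Since 59 is prime, the nonzero elements of ℤ_{59} form a cyclic group of order 58.
As gcd(23, 58) = 1, raising to the 23rd power is a bijection on this group: if u^23 ≡ v^23 then (uv^{−1})^23 = 1, and the only element of order dividing gcd(23, 58) = 1 is 1, so u = v.
With h(0) = 0 this makes h injective on all of ℤ_{59}, hence bijective (finite equal-size domain and codomain). In particular h is injective.
Since h is injective, we find the preimage of 55. The inverse of x ↦ x^23 on (ℤ_{59})^× is x ↦ x^53, because 23·53 = 1219 = 21·58 + 1 ≡ 1 (mod 58) and x^{58} = 1 for x ≠ 0 (Fermat). So h⁻¹(55) = 55^53 mod 59.
Repeated squaring mod 59: 55^1 ≡ 55, 55^2 ≡ 55² = 3025 ≡ 16, 55^4 ≡ 16² = 256 ≡ 20, 55^8 ≡ 20² = 400 ≡ 46, 55^16 ≡ 46² = 2116 ≡ 51, 55^32 ≡ 51² = 2601 ≡ 5. Since 53 = 32 + 16 + 4 + 1, 55^53 ≡ 5·51·20·55: 5·51 = 255 ≡ 19, then 19·20 = 380 ≡ 26, then 26·55 = 1430 ≡ 14. So 55^53 ≡ 14 (mod 59).
Hence h⁻¹(55) = 14.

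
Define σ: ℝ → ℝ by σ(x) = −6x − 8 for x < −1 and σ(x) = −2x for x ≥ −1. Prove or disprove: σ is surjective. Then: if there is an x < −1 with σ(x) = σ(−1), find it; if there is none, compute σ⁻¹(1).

Both pieces are strictly decreasing (slopes −6 and −2), so each is injective on its own interval.
The left piece maps (−∞, −1) onto (−2, ∞); the right piece maps [−1, ∞) onto (−∞, 2].
The union (−2, ∞) ∪ (−∞, 2] covers ℝ, so σ is surjective.
For the follow-up: the images overlap, so an x < −1 with σ(x) = σ(−1) exists. σ(−1) = 2; solving −6x − 8 = 2 for x < −1 gives x = (2 + 8)/(−6) = −5/3.

-5/3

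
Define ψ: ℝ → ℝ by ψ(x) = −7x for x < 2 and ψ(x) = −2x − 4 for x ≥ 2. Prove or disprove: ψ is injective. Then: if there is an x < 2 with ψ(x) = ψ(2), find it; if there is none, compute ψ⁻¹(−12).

Both pieces are strictly decreasing (slopes −7 and −2), so each is injective on its own interval.
The left piece maps (−∞, 2) onto (−14, ∞); the right piece maps [2, ∞) onto (−∞, −8].
These images overlap. In particular ψ(2) = −8 (right piece), and solving −7x = −8 on the left piece gives x = 8/7 < 2.
So ψ(8/7) = ψ(2) with 8/7 ≠ 2, and ψ is not injective. This x = 8/7 is the requested value below 2.

8/7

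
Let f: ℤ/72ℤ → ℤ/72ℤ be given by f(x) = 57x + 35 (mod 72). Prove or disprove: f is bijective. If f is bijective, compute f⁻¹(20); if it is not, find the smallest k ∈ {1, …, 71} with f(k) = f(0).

24

We have gcd(57, 72) = 3 > 1. Taking s = 0 and t = 24: f(0) = 35 and f(24) = 57·24 + 35 = 1403 ≡ 35 (mod 72).
So f(0) = f(24) while 0 ≠ 24, so f is not injective, hence not bijective.
Since f is not bijective, we find the least positive k with f(k) = f(0): this means 57k ≡ 0 (mod 72), i.e. 72 ∣ 57k. Since gcd(57, 72) = 3, dividing through by 3 this holds exactly when 24 ∣ 19k, and as gcd(19, 24) = 1, exactly when 24 ∣ k.
The smallest positive such k is 24.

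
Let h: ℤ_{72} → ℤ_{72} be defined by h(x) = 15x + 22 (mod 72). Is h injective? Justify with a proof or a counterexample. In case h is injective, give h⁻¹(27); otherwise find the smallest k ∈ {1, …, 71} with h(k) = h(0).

Recall that h is injective if h(x_1) = h(x_2) implies x_1 = x_2.
We have gcd(15, 72) = 3 > 1. Taking x_1 = 0 and x_2 = 24: h(0) = 22 and h(24) = 15·24 + 22 = 382 ≡ 22 (mod 72).
So h(0) = h(24) while 0 ≠ 24, therefore h is not injective.
Since h is not injective, we find the least positive k with h(k) = h(0): this means 15k ≡ 0 (mod 72), i.e. 72 ∣ 15k. Since gcd(15, 72) = 3, dividing through by 3 this holds exactly when 24 ∣ 5k, and as gcd(5, 24) = 1, exactly when 24 ∣ k.
The smallest positive such k is 24.

24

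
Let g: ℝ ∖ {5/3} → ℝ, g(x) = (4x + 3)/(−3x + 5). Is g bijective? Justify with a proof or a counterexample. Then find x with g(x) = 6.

27/22

If g(x) = −4/3, cross-multiplying gives −3(4x + 3) = 4(−3x + 5), which simplifies to −9 = 20 — false.  So −4/3 has no preimage and g is not surjective.
Thus g is not bijective.
Solving g(x) = 6: cross-multiplying gives 4x + 3 = 6(−3x + 5), which rearranges to 22x = 27, so x = 27/22.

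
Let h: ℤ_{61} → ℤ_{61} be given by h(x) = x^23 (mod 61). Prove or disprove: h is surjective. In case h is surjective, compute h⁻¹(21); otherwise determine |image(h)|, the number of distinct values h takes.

Since 61 is prime, the nonzero elements of ℤ_{61} form a cyclic group of order 60.
As gcd(23, 60) = 1, raising to the 23rd power is a bijection on this group: if x_1^23 ≡ x_2^23 then (x_1x_2^{−1})^23 = 1, and the only element of order dividing gcd(23, 60) = 1 is 1, so x_1 = x_2.
With h(0) = 0 this makes h injective on all of ℤ_{61}, hence bijective (finite equal-size domain and codomain). In particular h is surjective.
Since h is surjective, we find the preimage of 21. The inverse of x ↦ x^23 on (ℤ_{61})^× is x ↦ x^47, because 23·47 = 1081 = 18·60 + 1 ≡ 1 (mod 60) and x^{60} = 1 for x ≠ 0 (Fermat). So h⁻¹(21) = 21^47 mod 61.
Repeated squaring mod 61: 21^1 ≡ 21, 21^2 ≡ 21² = 441 ≡ 14, 21^4 ≡ 14² = 196 ≡ 13, 21^8 ≡ 13² = 169 ≡ 47, 21^16 ≡ 47² = 2209 ≡ 13, 21^32 ≡ 13² = 169 ≡ 47. Since 47 = 32 + 8 + 4 + 2 + 1, 21^47 ≡ 47·47·13·14·21: 47·47 = 2209 ≡ 13, then 13·13 = 169 ≡ 47, then 47·14 = 658 ≡ 48, then 48·21 = 1008 ≡ 32. So 21^47 ≡ 32 (mod 61).
Hence h⁻¹(21) = 32.

32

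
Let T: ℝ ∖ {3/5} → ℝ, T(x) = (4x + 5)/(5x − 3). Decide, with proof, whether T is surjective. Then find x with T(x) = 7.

26/31

If T(x) = 4/5, cross-multiplying gives 5(4x + 5) = 4(5x − 3), which simplifies to 25 = −12 — false.  So 4/5 has no preimage and T is not surjective.
Solving T(x) = 7: cross-multiplying gives 4x + 5 = 7(5x − 3), which rearranges to −31x = −26, so x = 26/31.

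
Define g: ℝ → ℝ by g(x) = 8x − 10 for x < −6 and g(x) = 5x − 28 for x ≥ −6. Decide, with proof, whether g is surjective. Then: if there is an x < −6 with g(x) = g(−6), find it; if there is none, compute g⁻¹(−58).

Both pieces are strictly increasing (slopes 8 and 5), so each is injective on its own interval.
The left piece maps (−∞, −6) onto (−∞, −58); the right piece maps [−6, ∞) onto [−58, ∞).
These images together cover ℝ, so g is surjective.
Because the two images are disjoint, no x < −6 has g(x) = g(−6), so we compute g⁻¹(−58): −58 lies in [−58, ∞), so solve 5x − 28 = −58: x = (−58 + 28)/5 = −6.

-6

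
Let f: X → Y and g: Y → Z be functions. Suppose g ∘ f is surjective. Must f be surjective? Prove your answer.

not surjective

No. Take X = {0, 1, 2}, Y = {0, 1, 2, 3, 4}, Z = {0}, f(a) = 0 for every a ∈ X, and g(b) = 0 for every b ∈ Y.
Then g ∘ f is surjective onto {0}, but 4 ∈ Y has no preimage under f, so f is not surjective.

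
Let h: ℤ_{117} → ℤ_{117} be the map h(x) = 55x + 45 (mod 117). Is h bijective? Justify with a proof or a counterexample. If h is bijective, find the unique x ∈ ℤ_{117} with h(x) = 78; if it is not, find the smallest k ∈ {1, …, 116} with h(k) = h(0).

24

If h(x_1) = h(x_2), then 55x_1 ≡ 55x_2 (mod 117). Because gcd(55, 117) = 1, we may cancel 55 to get x_1 ≡ x_2 (mod 117).
We now compute 55⁻¹ mod 117 explicitly. Euclid's algorithm: 117 = 2·55 + 7, 55 = 7·7 + 6, 7 = 1·6 + 1; back-substituting gives 1 = 100·55 − 47·117, so 55⁻¹ ≡ 100 (mod 117).
For any y ∈ ℤ_{117}, x = 100(y − 45) mod 117 satisfies h(x) = 55·100(y − 45) + 45 ≡ y (since 55·100 ≡ 1 mod 117). So every y has a preimage.
Thus h is bijective.
Since h is bijective, we find h⁻¹(78): we need 55x ≡ 78 − 45 ≡ 33 (mod 117). Using 55⁻¹ = 100: x ≡ 100·33 = 3300 = 28·117 + 24, so x = 24.
Check: h(24) = 55·24 + 45 = 1365 = 11·117 + 78 ≡ 78 (mod 117).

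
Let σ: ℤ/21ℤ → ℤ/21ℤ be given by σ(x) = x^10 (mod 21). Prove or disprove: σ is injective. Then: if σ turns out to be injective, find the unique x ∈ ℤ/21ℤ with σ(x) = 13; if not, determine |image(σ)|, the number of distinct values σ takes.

σ(2): Repeated squaring mod 21: 2^1 ≡ 2, 2^2 ≡ 2² = 4, 2^4 ≡ 4² = 16, 2^8 ≡ 16² = 256 ≡ 4. Since 10 = 8 + 2, 2^10 ≡ 4·4: 4·4 = 16. So 2^10 ≡ 16 (mod 21).
σ(5): Repeated squaring mod 21: 5^1 ≡ 5, 5^2 ≡ 5² = 25 ≡ 4, 5^4 ≡ 4² = 16, 5^8 ≡ 16² = 256 ≡ 4. Since 10 = 8 + 2, 5^10 ≡ 4·4: 4·4 = 16. So 5^10 ≡ 16 (mod 21).
So σ(2) = σ(5) = 16 while 2 ≠ 5, therefore σ is not injective.
Since σ is not injective, we determine |image(σ)|. Computing x^10 mod 21 for each x (by repeated squaring, reducing mod 21 at every step), the values σ(0), σ(1), …, σ(20) are: 0, 1, 16, 18, 4, 16, 15, 7, 1, 9, 4, 4, 9, 1, 7, 15, 16, 4, 18, 16, 1.
The distinct values are {0, 1, 4, 7, 9, 15, 16, 18}; there are 8 of them.

8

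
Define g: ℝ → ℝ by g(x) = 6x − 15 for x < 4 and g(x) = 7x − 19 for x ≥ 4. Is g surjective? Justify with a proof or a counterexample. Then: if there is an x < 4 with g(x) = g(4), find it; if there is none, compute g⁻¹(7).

11/3

Both pieces are strictly increasing (slopes 6 and 7), so each is injective on its own interval.
The left piece maps (−∞, 4) onto (−∞, 9); the right piece maps [4, ∞) onto [9, ∞).
These images together cover ℝ, so g is surjective.
Because the two images are disjoint, no x < 4 has g(x) = g(4), so we compute g⁻¹(7): 7 lies in (−∞, 9), so solve 6x − 15 = 7: x = (7 + 15)/6 = 11/3.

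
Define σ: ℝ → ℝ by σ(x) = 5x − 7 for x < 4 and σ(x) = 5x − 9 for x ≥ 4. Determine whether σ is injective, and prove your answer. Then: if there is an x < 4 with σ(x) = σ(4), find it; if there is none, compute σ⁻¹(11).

18/5

Both pieces are strictly increasing (slopes 5 and 5), so each is injective on its own interval.
The left piece maps (−∞, 4) onto (−∞, 13); the right piece maps [4, ∞) onto [11, ∞).
These images overlap. In particular σ(4) = 11 (right piece), and solving 5x − 7 = 11 on the left piece gives x = 18/5 < 4.
So σ(18/5) = σ(4) with 18/5 ≠ 4, and σ is not injective. This x = 18/5 is the requested value below 4.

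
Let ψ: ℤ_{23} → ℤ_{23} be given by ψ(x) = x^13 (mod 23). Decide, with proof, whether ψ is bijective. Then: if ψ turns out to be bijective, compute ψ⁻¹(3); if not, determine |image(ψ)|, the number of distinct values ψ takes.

Since 23 is prime, the nonzero elements of ℤ_{23} form a cyclic group of order 22.
As gcd(13, 22) = 1, raising to the 13th power is a bijection on this group: if x_1^13 ≡ x_2^13 then (x_1x_2^{−1})^13 = 1, and the only element of order dividing gcd(13, 22) = 1 is 1, so x_1 = x_2.
With ψ(0) = 0 this makes ψ injective on all of ℤ_{23}, hence bijective (finite equal-size domain and codomain). In particular ψ is bijective.
Since ψ is bijective, we find the preimage of 3. The inverse of x ↦ x^13 on (ℤ_{23})^× is x ↦ x^17, because 13·17 = 221 = 10·22 + 1 ≡ 1 (mod 22) and x^{22} = 1 for x ≠ 0 (Fermat). So ψ⁻¹(3) = 3^17 mod 23.
Repeated squaring mod 23: 3^1 ≡ 3, 3^2 ≡ 3² = 9, 3^4 ≡ 9² = 81 ≡ 12, 3^8 ≡ 12² = 144 ≡ 6, 3^16 ≡ 6² = 36 ≡ 13. Since 17 = 16 + 1, 3^17 ≡ 13·3: 13·3 = 39 ≡ 16. So 3^17 ≡ 16 (mod 23).
Hence ψ⁻¹(3) = 16.

16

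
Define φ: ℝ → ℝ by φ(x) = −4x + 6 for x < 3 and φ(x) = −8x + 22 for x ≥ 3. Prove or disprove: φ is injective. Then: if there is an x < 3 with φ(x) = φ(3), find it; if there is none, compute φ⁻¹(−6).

Both pieces are strictly decreasing (slopes −4 and −8), so each is injective on its own interval.
The left piece maps (−∞, 3) onto (−6, ∞); the right piece maps [3, ∞) onto (−∞, −2].
These images overlap. In particular φ(3) = −2 (right piece), and solving −4x + 6 = −2 on the left piece gives x = 2 < 3.
So φ(2) = φ(3) with 2 ≠ 3, and φ is not injective. This x = 2 is the requested value below 3.

2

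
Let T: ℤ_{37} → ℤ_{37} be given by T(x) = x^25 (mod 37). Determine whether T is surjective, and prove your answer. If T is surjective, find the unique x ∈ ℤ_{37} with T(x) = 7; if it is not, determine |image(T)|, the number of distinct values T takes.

Since 37 is prime, the nonzero elements of ℤ_{37} form a cyclic group of order 36.
As gcd(25, 36) = 1, raising to the 25th power is a bijection on this group: if x_1^25 ≡ x_2^25 then (x_1x_2^{−1})^25 = 1, and the only element of order dividing gcd(25, 36) = 1 is 1, so x_1 = x_2.
With T(0) = 0 this makes T injective on all of ℤ_{37}, hence bijective (finite equal-size domain and codomain). In particular T is surjective.
Since T is surjective, we find the preimage of 7. The inverse of x ↦ x^25 on (ℤ_{37})^× is x ↦ x^13, because 25·13 = 325 = 9·36 + 1 ≡ 1 (mod 36) and x^{36} = 1 for x ≠ 0 (Fermat). So T⁻¹(7) = 7^13 mod 37.
Repeated squaring mod 37: 7^1 ≡ 7, 7^2 ≡ 7² = 49 ≡ 12, 7^4 ≡ 12² = 144 ≡ 33, 7^8 ≡ 33² = 1089 ≡ 16. Since 13 = 8 + 4 + 1, 7^13 ≡ 16·33·7: 16·33 = 528 ≡ 10, then 10·7 = 70 ≡ 33. So 7^13 ≡ 33 (mod 37).
Hence T⁻¹(7) = 33.

33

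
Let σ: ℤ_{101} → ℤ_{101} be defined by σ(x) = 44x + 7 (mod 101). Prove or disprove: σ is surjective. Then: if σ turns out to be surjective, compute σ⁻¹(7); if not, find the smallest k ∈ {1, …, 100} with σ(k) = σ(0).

0

Since gcd(44, 101) = 1, 44 is invertible modulo 101. Euclid's algorithm: 101 = 2·44 + 13, 44 = 3·13 + 5, 13 = 2·5 + 3, 5 = 1·3 + 2, 3 = 1·2 + 1; back-substituting gives 1 = 62·44 − 27·101, so 44⁻¹ ≡ 62 (mod 101).
For any y ∈ ℤ_{101}, x = 62(y − 7) mod 101 satisfies σ(x) = 44·62(y − 7) + 7 ≡ y (since 44·62 ≡ 1 mod 101). So every y has a preimage.
Thus σ is surjective.
Since σ is surjective, we find σ⁻¹(7): we need 44x ≡ 7 − 7 ≡ 0 (mod 101). Using 44⁻¹ = 62: x ≡ 62·0 = 0, so x = 0.
Check: σ(0) = 44·0 + 7 = 7 ≡ 7 (mod 101).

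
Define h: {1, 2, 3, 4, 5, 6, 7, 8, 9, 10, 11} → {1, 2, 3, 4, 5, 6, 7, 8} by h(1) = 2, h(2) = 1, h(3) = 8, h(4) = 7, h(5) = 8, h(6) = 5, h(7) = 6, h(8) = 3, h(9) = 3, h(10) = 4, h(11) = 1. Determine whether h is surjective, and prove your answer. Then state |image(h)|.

8

Every element of the codomain has a preimage: 1 = h(2), 2 = h(1), 3 = h(8), 4 = h(10), 5 = h(6), 6 = h(7), 7 = h(4), 8 = h(3).
Hence h is surjective.
The image of h is {1, 2, 3, 4, 5, 6, 7, 8}, which has 8 elements.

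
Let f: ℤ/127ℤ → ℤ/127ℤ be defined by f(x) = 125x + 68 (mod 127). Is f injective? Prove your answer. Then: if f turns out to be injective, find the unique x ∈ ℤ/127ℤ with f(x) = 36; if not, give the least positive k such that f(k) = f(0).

By definition, injectivity means: for all a, b in the domain, f(a) = f(b) implies a = b.
Suppose f(a) = f(b) in ℤ/127ℤ. Then 125a + 68 ≡ 125b + 68 (mod 127), hence 125(a − b) ≡ 0 (mod 127).
Since gcd(125, 127) = 1, 125 is invertible modulo 127, therefore a − b ≡ 0 (mod 127), i.e. a = b.
So f is injective.
We now compute 125⁻¹ mod 127 explicitly. Euclid's algorithm: 127 = 1·125 + 2, 125 = 62·2 + 1; back-substituting gives 1 = 63·125 − 62·127, so 125⁻¹ ≡ 63 (mod 127).
Since f is injective, we find f⁻¹(36): we need 125x ≡ 36 − 68 ≡ 95 (mod 127). Using 125⁻¹ = 63: x ≡ 63·95 = 5985 = 47·127 + 16, so x = 16.
Check: f(16) = 125·16 + 68 = 2068 = 16·127 + 36 ≡ 36 (mod 127).

16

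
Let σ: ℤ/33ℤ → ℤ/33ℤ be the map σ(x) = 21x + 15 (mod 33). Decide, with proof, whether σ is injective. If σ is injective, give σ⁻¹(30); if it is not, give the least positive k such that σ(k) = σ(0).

Recall that σ is injective if σ(u) = σ(v) implies u = v.
We have gcd(21, 33) = 3 > 1. Taking u = 0 and v = 11: σ(0) = 15 and σ(11) = 21·11 + 15 = 246 ≡ 15 (mod 33).
So σ(0) = σ(11) while 0 ≠ 11, so σ is not injective.
Since σ is not injective, we find the least positive k with σ(k) = σ(0): this means 21k ≡ 0 (mod 33), i.e. 33 ∣ 21k. Since gcd(21, 33) = 3, dividing through by 3 this holds exactly when 11 ∣ 7k, and as gcd(7, 11) = 1, exactly when 11 ∣ k.
The smallest positive such k is 11.

11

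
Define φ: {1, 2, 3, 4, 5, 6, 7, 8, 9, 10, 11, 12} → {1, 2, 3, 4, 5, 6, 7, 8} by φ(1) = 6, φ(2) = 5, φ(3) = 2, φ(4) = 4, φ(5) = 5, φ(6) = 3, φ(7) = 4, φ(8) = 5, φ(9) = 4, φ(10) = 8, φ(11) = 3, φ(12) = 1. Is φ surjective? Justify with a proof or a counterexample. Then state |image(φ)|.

7

No element maps to 7, so φ is not surjective.
The image of φ is {1, 2, 3, 4, 5, 6, 8}, which has 7 elements.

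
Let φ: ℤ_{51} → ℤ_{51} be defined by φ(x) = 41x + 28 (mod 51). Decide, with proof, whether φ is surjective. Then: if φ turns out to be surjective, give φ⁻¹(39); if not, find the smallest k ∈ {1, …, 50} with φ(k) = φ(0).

Since gcd(41, 51) = 1, 41 is invertible modulo 51. Euclid's algorithm: 51 = 1·41 + 10, 41 = 4·10 + 1; back-substituting gives 1 = 5·41 − 4·51, so 41⁻¹ ≡ 5 (mod 51).
Then y ↦ 5(y − 28) is a two-sided inverse to φ, so every y ∈ ℤ_{51} has a preimage.
So φ is surjective.
Since φ is surjective, we find φ⁻¹(39): we need 41x ≡ 39 − 28 ≡ 11 (mod 51). Using 41⁻¹ = 5: x ≡ 5·11 = 55 = 1·51 + 4, so x = 4.
Check: φ(4) = 41·4 + 28 = 192 = 3·51 + 39 ≡ 39 (mod 51).

4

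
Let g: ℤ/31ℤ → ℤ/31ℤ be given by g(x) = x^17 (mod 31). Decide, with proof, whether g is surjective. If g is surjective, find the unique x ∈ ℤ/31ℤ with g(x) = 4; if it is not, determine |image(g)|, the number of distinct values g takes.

2

Since 31 is prime, the nonzero elements of ℤ/31ℤ form a cyclic group of order 30.
As gcd(17, 30) = 1, raising to the 17th power is a bijection on this group: if s^17 ≡ t^17 then (st^{−1})^17 = 1, and the only element of order dividing gcd(17, 30) = 1 is 1, so s = t.
With g(0) = 0 this makes g injective on all of ℤ/31ℤ, hence bijective (finite equal-size domain and codomain). In particular g is surjective.
Since g is surjective, we find the preimage of 4. The inverse of x ↦ x^17 on (ℤ/31ℤ)^× is x ↦ x^23, because 17·23 = 391 = 13·30 + 1 ≡ 1 (mod 30) and x^{30} = 1 for x ≠ 0 (Fermat). So g⁻¹(4) = 4^23 mod 31.
Repeated squaring mod 31: 4^1 ≡ 4, 4^2 ≡ 4² = 16, 4^4 ≡ 16² = 256 ≡ 8, 4^8 ≡ 8² = 64 ≡ 2, 4^16 ≡ 2² = 4. Since 23 = 16 + 4 + 2 + 1, 4^23 ≡ 4·8·16·4: 4·8 = 32 ≡ 1, then 1·16 = 16, then 16·4 = 64 ≡ 2. So 4^23 ≡ 2 (mod 31).
Hence g⁻¹(4) = 2.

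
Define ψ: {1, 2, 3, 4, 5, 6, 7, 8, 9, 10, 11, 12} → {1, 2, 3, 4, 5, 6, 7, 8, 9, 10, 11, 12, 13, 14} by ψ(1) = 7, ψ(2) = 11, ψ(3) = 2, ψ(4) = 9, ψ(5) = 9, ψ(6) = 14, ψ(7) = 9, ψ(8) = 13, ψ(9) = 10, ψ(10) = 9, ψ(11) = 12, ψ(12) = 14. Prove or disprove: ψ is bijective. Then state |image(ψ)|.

8

ψ(4) = 9 = ψ(5) with 4 ≠ 5, so ψ is not injective, hence not bijective.
The image of ψ is {2, 7, 9, 10, 11, 12, 13, 14}, which has 8 elements.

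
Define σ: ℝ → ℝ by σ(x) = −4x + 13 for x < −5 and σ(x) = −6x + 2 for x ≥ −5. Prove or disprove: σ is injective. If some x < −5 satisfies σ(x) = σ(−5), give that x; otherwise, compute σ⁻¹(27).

Both pieces are strictly decreasing (slopes −4 and −6), so each is injective on its own interval.
The left piece maps (−∞, −5) onto (33, ∞); the right piece maps [−5, ∞) onto (−∞, 32].
These images are disjoint, so no value is attained by both pieces. Thus σ is injective.
Because the two images are disjoint, no x < −5 has σ(x) = σ(−5), so we compute σ⁻¹(27): 27 lies in (−∞, 32], so solve −6x + 2 = 27: x = (27 − 2)/(−6) = −25/6.

-25/6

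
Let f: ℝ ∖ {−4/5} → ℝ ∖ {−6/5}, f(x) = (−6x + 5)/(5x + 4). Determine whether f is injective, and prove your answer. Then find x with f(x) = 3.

-1/3

Suppose f(x_1) = f(x_2). Cross-multiplying: (−6x_1 + 5)(5x_2 + 4) = (−6x_2 + 5)(5x_1 + 4).
Expanding both sides and cancelling the symmetric terms leaves −49·(x_1 − x_2) = 0. Since −49 ≠ 0, x_1 = x_2. So f is injective.
Solving f(x) = 3: cross-multiplying gives −6x + 5 = 3(5x + 4), which rearranges to −21x = 7, so x = −1/3.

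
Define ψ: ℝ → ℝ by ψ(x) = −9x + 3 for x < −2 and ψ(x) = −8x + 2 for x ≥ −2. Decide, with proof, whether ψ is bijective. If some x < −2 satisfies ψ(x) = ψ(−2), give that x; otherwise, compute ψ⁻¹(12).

Both pieces are strictly decreasing (slopes −9 and −8), so each is injective on its own interval.
The left piece maps (−∞, −2) onto (21, ∞); the right piece maps [−2, ∞) onto (−∞, 18].
The images leave a gap (21 has no preimage), so ψ is not surjective, hence not bijective.
Because the two images are disjoint, no x < −2 has ψ(x) = ψ(−2), so we compute ψ⁻¹(12): 12 lies in (−∞, 18], so solve −8x + 2 = 12: x = (12 − 2)/(−8) = −5/4.

-5/4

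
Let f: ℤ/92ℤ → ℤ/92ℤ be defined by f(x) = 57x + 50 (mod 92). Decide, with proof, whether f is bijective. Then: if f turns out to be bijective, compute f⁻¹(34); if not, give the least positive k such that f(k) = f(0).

32

Suppose f(u) = f(v) in ℤ/92ℤ. Then 57u + 50 ≡ 57v + 50 (mod 92), thus 57(u − v) ≡ 0 (mod 92).
Since gcd(57, 92) = 1, 57 is invertible modulo 92, hence u − v ≡ 0 (mod 92), i.e. u = v.
We now compute 57⁻¹ mod 92 explicitly. Euclid's algorithm: 92 = 1·57 + 35, 57 = 1·35 + 22, 35 = 1·22 + 13, 22 = 1·13 + 9, 13 = 1·9 + 4, 9 = 2·4 + 1; back-substituting gives 1 = 21·57 − 13·92, so 57⁻¹ ≡ 21 (mod 92).
For any y ∈ ℤ/92ℤ, x = 21(y − 50) mod 92 satisfies f(x) = 57·21(y − 50) + 50 ≡ y (since 57·21 ≡ 1 mod 92). So every y has a preimage.
Therefore f is bijective.
Since f is bijective, we find f⁻¹(34): we need 57x ≡ 34 − 50 ≡ 76 (mod 92). Using 57⁻¹ = 21: x ≡ 21·76 = 1596 = 17·92 + 32, so x = 32.
Check: f(32) = 57·32 + 50 = 1874 = 20·92 + 34 ≡ 34 (mod 92).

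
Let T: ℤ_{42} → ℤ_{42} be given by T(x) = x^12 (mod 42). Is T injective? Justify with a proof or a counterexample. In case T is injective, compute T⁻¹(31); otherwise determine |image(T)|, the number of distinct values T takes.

T(2): Repeated squaring mod 42: 2^1 ≡ 2, 2^2 ≡ 2² = 4, 2^4 ≡ 4² = 16, 2^8 ≡ 16² = 256 ≡ 4. Since 12 = 8 + 4, 2^12 ≡ 4·16: 4·16 = 64 ≡ 22. So 2^12 ≡ 22 (mod 42).
T(4): Repeated squaring mod 42: 4^1 ≡ 4, 4^2 ≡ 4² = 16, 4^4 ≡ 16² = 256 ≡ 4, 4^8 ≡ 4² = 16. Since 12 = 8 + 4, 4^12 ≡ 16·4: 16·4 = 64 ≡ 22. So 4^12 ≡ 22 (mod 42).
So T(2) = T(4) = 22 while 2 ≠ 4, so T is not injective.
Since T is not injective, we determine |image(T)|. Computing x^12 mod 42 for each x (by repeated squaring, reducing mod 42 at every step), the values T(0), T(1), …, T(41) are: 0, 1, 22, 15, 22, 1, 36, 7, 22, 15, 22, 1, 36, 1, 28, 15, 22, 1, 36, 1, 22, 21, 22, 1, 36, 1, 22, 15, 28, 1, 36, 1, 22, 15, 22, 7, 36, 1, 22, 15, 22, 1.
The distinct values are {0, 1, 7, 15, 21, 22, 28, 36}; there are 8 of them.

8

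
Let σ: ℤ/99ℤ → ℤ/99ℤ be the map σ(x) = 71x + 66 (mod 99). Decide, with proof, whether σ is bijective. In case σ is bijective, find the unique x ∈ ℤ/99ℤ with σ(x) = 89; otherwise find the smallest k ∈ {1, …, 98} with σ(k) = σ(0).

31

By definition, σ is injective when σ(a) = σ(b) forces a = b.
Suppose σ(a) = σ(b) in ℤ/99ℤ. Then 71a + 66 ≡ 71b + 66 (mod 99), hence 71(a − b) ≡ 0 (mod 99).
Since gcd(71, 99) = 1, 71 is invertible modulo 99, therefore a − b ≡ 0 (mod 99), i.e. a = b.
We now compute 71⁻¹ mod 99 explicitly. Euclid's algorithm: 99 = 1·71 + 28, 71 = 2·28 + 15, 28 = 1·15 + 13, 15 = 1·13 + 2, 13 = 6·2 + 1; back-substituting gives 1 = 53·71 − 38·99, so 71⁻¹ ≡ 53 (mod 99).
For any y ∈ ℤ/99ℤ, x = 53(y − 66) mod 99 satisfies σ(x) = 71·53(y − 66) + 66 ≡ y (since 71·53 ≡ 1 mod 99). So every y has a preimage.
Hence σ is bijective.
Since σ is bijective, we compute σ⁻¹(89): solve 71x + 66 ≡ 89 (mod 99), i.e. 71x ≡ 23 (mod 99).
Multiplying by 71⁻¹ = 53 gives x ≡ 53·23 = 1219 = 12·99 + 31 ≡ 31 (mod 99).
Check: σ(31) = 71·31 + 66 = 2267 = 22·99 + 89 ≡ 89 (mod 99).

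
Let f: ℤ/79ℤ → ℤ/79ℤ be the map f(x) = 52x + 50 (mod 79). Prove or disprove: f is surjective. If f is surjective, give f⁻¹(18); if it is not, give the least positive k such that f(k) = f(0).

Since gcd(52, 79) = 1, 52 is invertible modulo 79. Euclid's algorithm: 79 = 1·52 + 27, 52 = 1·27 + 25, 27 = 1·25 + 2, 25 = 12·2 + 1; back-substituting gives 1 = 38·52 − 25·79, so 52⁻¹ ≡ 38 (mod 79).
Then y ↦ 38(y − 50) is a two-sided inverse to f, so every y ∈ ℤ/79ℤ has a preimage.
Thus f is surjective.
Since f is surjective, we find f⁻¹(18): we need 52x ≡ 18 − 50 ≡ 47 (mod 79). Using 52⁻¹ = 38: x ≡ 38·47 = 1786 = 22·79 + 48, so x = 48.
Check: f(48) = 52·48 + 50 = 2546 = 32·79 + 18 ≡ 18 (mod 79).

48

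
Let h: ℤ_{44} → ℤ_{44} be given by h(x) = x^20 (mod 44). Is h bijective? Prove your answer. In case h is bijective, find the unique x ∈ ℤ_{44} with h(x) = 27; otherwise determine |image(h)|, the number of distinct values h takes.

4

h(1) = 1^20 = 1.
h(3): Repeated squaring mod 44: 3^1 ≡ 3, 3^2 ≡ 3² = 9, 3^4 ≡ 9² = 81 ≡ 37, 3^8 ≡ 37² = 1369 ≡ 5, 3^16 ≡ 5² = 25. Since 20 = 16 + 4, 3^20 ≡ 25·37: 25·37 = 925 ≡ 1. So 3^20 ≡ 1 (mod 44).
So h(1) = h(3) = 1 while 1 ≠ 3, so h is not injective, hence not bijective.
Since h is not bijective, we determine |image(h)|. Computing x^20 mod 44 for each x (by repeated squaring, reducing mod 44 at every step), the values h(0), h(1), …, h(43) are: 0, 1, 12, 1, 12, 1, 12, 1, 12, 1, 12, 33, 12, 1, 12, 1, 12, 1, 12, 1, 12, 1, 0, 1, 12, 1, 12, 1, 12, 1, 12, 1, 12, 33, 12, 1, 12, 1, 12, 1, 12, 1, 12, 1.
The distinct values are {0, 1, 12, 33}; there are 4 of them.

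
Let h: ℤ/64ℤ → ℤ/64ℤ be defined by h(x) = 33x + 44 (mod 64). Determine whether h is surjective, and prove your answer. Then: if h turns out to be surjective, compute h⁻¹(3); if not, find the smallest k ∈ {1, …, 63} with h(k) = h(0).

55

Recall: surjectivity means every element of the codomain has a preimage under h.
Since gcd(33, 64) = 1, 33 is invertible modulo 64. Euclid's algorithm: 64 = 1·33 + 31, 33 = 1·31 + 2, 31 = 15·2 + 1; back-substituting gives 1 = 33·33 − 17·64, so 33⁻¹ ≡ 33 (mod 64).
Then y ↦ 33(y − 44) is a two-sided inverse to h, so every y ∈ ℤ/64ℤ has a preimage.
Thus h is surjective.
Since h is surjective, we compute h⁻¹(3): solve 33x + 44 ≡ 3 (mod 64), i.e. 33x ≡ 23 (mod 64).
Multiplying by 33⁻¹ = 33 gives x ≡ 33·23 = 759 = 11·64 + 55 ≡ 55 (mod 64).
Check: h(55) = 33·55 + 44 = 1859 = 29·64 + 3 ≡ 3 (mod 64).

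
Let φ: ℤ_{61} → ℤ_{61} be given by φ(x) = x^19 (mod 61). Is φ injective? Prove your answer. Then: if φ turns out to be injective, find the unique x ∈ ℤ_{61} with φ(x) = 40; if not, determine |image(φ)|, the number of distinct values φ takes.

21

Since 61 is prime, the nonzero elements of ℤ_{61} form a cyclic group of order 60.
As gcd(19, 60) = 1, raising to the 19th power is a bijection on this group: if u^19 ≡ v^19 then (uv^{−1})^19 = 1, and the only element of order dividing gcd(19, 60) = 1 is 1, so u = v.
With φ(0) = 0 this makes φ injective on all of ℤ_{61}, hence bijective (finite equal-size domain and codomain). In particular φ is injective.
Since φ is injective, we find the preimage of 40. The inverse of x ↦ x^19 on (ℤ_{61})^× is x ↦ x^19, because 19·19 = 361 = 6·60 + 1 ≡ 1 (mod 60) and x^{60} = 1 for x ≠ 0 (Fermat). So φ⁻¹(40) = 40^19 mod 61.
Repeated squaring mod 61: 40^1 ≡ 40, 40^2 ≡ 40² = 1600 ≡ 14, 40^4 ≡ 14² = 196 ≡ 13, 40^8 ≡ 13² = 169 ≡ 47, 40^16 ≡ 47² = 2209 ≡ 13. Since 19 = 16 + 2 + 1, 40^19 ≡ 13·14·40: 13·14 = 182 ≡ 60, then 60·40 = 2400 ≡ 21. So 40^19 ≡ 21 (mod 61).
Hence φ⁻¹(40) = 21.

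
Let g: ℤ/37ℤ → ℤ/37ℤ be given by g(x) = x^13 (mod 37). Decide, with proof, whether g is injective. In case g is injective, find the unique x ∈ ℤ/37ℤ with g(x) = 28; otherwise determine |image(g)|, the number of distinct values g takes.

21

Since 37 is prime, the nonzero elements of ℤ/37ℤ form a cyclic group of order 36.
As gcd(13, 36) = 1, raising to the 13th power is a bijection on this group: if a^13 ≡ b^13 then (ab^{−1})^13 = 1, and the only element of order dividing gcd(13, 36) = 1 is 1, so a = b.
With g(0) = 0 this makes g injective on all of ℤ/37ℤ, hence bijective (finite equal-size domain and codomain). In particular g is injective.
Since g is injective, we find the preimage of 28. The inverse of x ↦ x^13 on (ℤ/37ℤ)^× is x ↦ x^25, because 13·25 = 325 = 9·36 + 1 ≡ 1 (mod 36) and x^{36} = 1 for x ≠ 0 (Fermat). So g⁻¹(28) = 28^25 mod 37.
Repeated squaring mod 37: 28^1 ≡ 28, 28^2 ≡ 28² = 784 ≡ 7, 28^4 ≡ 7² = 49 ≡ 12, 28^8 ≡ 12² = 144 ≡ 33, 28^16 ≡ 33² = 1089 ≡ 16. Since 25 = 16 + 8 + 1, 28^25 ≡ 16·33·28: 16·33 = 528 ≡ 10, then 10·28 = 280 ≡ 21. So 28^25 ≡ 21 (mod 37).
Hence g⁻¹(28) = 21.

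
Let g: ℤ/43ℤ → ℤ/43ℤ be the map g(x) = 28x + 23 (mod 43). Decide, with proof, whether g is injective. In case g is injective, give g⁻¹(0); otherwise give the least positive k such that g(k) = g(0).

13

If g(a) = g(b), then 28a ≡ 28b (mod 43). Because gcd(28, 43) = 1, we may cancel 28 to get a ≡ b (mod 43).
So g is injective.
We now compute 28⁻¹ mod 43 explicitly. Euclid's algorithm: 43 = 1·28 + 15, 28 = 1·15 + 13, 15 = 1·13 + 2, 13 = 6·2 + 1; back-substituting gives 1 = 20·28 − 13·43, so 28⁻¹ ≡ 20 (mod 43).
Since g is injective, we find g⁻¹(0): we need 28x ≡ 0 − 23 ≡ 20 (mod 43). Using 28⁻¹ = 20: x ≡ 20·20 = 400 = 9·43 + 13, so x = 13.
Check: g(13) = 28·13 + 23 = 387 = 9·43 + 0 ≡ 0 (mod 43).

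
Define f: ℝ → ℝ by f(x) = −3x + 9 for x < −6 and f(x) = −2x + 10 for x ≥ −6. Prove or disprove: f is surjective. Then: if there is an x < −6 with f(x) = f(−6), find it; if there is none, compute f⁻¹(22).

-6

Both pieces are strictly decreasing (slopes −3 and −2), so each is injective on its own interval.
The left piece maps (−∞, −6) onto (27, ∞); the right piece maps [−6, ∞) onto (−∞, 22].
The union (27, ∞) ∪ (−∞, 22] omits the interval between 27 and 22; in particular 27 has no preimage. So f is not surjective.
Because the two images are disjoint, no x < −6 has f(x) = f(−6), so we compute f⁻¹(22): 22 lies in (−∞, 22], so solve −2x + 10 = 22: x = (22 − 10)/(−2) = −6.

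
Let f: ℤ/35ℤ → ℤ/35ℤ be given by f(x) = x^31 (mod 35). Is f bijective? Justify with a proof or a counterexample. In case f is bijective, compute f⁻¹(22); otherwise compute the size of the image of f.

8

Computing x^31 mod 35 for each x (by repeated squaring, reducing mod 35 at every step), the values f(0), f(1), …, f(34) are: 0, 1, 23, 17, 4, 5, 6, 28, 22, 9, 10, 11, 33, 27, 14, 15, 16, 3, 32, 19, 20, 21, 8, 2, 24, 25, 26, 13, 7, 29, 30, 31, 18, 12, 34.
Every element of ℤ/35ℤ appears exactly once in this list, so f is a bijection, and in particular bijective.
Since f is bijective, we read off the preimage of 22 from the same table: f(8) = 22, so f⁻¹(22) = 8.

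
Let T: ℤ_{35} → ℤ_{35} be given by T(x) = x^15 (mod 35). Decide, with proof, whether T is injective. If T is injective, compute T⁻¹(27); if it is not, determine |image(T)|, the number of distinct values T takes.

T(4): Repeated squaring mod 35: 4^1 ≡ 4, 4^2 ≡ 4² = 16, 4^4 ≡ 16² = 256 ≡ 11, 4^8 ≡ 11² = 121 ≡ 16. Since 15 = 8 + 4 + 2 + 1, 4^15 ≡ 16·11·16·4: 16·11 = 176 ≡ 1, then 1·16 = 16, then 16·4 = 64 ≡ 29. So 4^15 ≡ 29 (mod 35).
T(9): Repeated squaring mod 35: 9^1 ≡ 9, 9^2 ≡ 9² = 81 ≡ 11, 9^4 ≡ 11² = 121 ≡ 16, 9^8 ≡ 16² = 256 ≡ 11. Since 15 = 8 + 4 + 2 + 1, 9^15 ≡ 11·16·11·9: 11·16 = 176 ≡ 1, then 1·11 = 11, then 11·9 = 99 ≡ 29. So 9^15 ≡ 29 (mod 35).
So T(4) = T(9) = 29 while 4 ≠ 9, thus T is not injective.
Since T is not injective, we determine |image(T)|. Computing x^15 mod 35 for each x (by repeated squaring, reducing mod 35 at every step), the values T(0), T(1), …, T(34) are: 0, 1, 8, 27, 29, 20, 6, 28, 22, 29, 20, 1, 13, 27, 14, 15, 1, 13, 22, 34, 20, 21, 8, 22, 34, 15, 6, 13, 7, 29, 15, 6, 8, 27, 34.
The distinct values are {0, 1, 6, 7, 8, 13, 14, 15, 20, 21, 22, 27, 28, 29, 34}; there are 15 of them.

15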